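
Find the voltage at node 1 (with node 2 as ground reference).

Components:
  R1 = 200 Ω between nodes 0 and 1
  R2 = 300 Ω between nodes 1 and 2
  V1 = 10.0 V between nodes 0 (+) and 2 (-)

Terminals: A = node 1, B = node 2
Nodal analysis, taking node 2 as the 0 V reference.
Source V1 fixes V_0 = 10 V.
KCL at each unknown node (sum of currents leaving = 0; resistances in Ω):
  Node 1: (V_1 - 10)/200 + (V_1 - 0)/300 = 0
Collecting terms: 0.008333 × V_1 = 0.05  =>  V_1 = 6 V
The requested potential is V_1 = 6 V.

Final answer: V_1 = 6 V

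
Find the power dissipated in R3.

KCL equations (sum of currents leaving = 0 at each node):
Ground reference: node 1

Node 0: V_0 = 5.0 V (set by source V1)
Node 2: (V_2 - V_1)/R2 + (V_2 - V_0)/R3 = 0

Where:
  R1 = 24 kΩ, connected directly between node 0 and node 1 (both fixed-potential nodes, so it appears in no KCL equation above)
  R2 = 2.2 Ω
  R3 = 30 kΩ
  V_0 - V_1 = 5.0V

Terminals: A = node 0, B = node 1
Nodal analysis, taking node 1 as the 0 V reference.
Source V1 fixes V_0 = 5 V.
KCL at each unknown node (sum of currents leaving = 0; resistances in Ω):
  Node 2: (V_2 - 0)/2.2 + (V_2 - 5)/30000 = 0
Collecting terms: 0.4546 × V_2 = 0.0001667  =>  V_2 = 0.0003666 V
I_R3 = (V_0 - V_2)/R3 = (5 - 0.0003666)/30000 = 0.0001667 A
P_R3 = I_R3² × R3 = (0.0001667)² × 30000 = 0.0008332 W

Final answer: 0.0008332 W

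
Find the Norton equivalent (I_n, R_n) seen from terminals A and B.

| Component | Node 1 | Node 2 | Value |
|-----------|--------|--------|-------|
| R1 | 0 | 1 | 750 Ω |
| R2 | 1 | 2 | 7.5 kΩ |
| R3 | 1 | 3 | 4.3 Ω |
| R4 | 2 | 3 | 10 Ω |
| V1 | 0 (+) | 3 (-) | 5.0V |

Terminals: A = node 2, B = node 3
Find the Thévenin equivalent first; then I_n = V_th/R_th and R_n = R_th.
Step 1 — V_th is the open-circuit voltage V_A - V_B (nothing connected across the terminals).
Nodal analysis, taking node 3 as the 0 V reference.
Source V1 fixes V_0 = 5 V.
KCL at each unknown node (sum of currents leaving = 0; resistances in Ω):
  Node 1: (V_1 - 5)/750 + (V_1 - V_2)/7500 + (V_1 - 0)/4.3 = 0
  Node 2: (V_2 - V_1)/7500 + (V_2 - 0)/10 = 0
Collecting terms (coefficients in siemens):
  0.234·V_1 - 0.0001333·V_2 = 0.006667
  0.1001·V_2 - 0.0001333·V_1 = 0
Determinant D = (0.234)(0.1001) - (-0.0001333)(-0.0001333) = 0.02343
V_1 = [(0.006667)(0.1001) - (-0.0001333)(0)]/D = 0.02849 V
V_2 = [(0.234)(0) - (0.006667)(-0.0001333)]/D = 0.00003793 V
V_th = V_2 - V_3 = 0.00003793 - 0 = 0.00003793 V
Step 2 — R_th: zero the source — replace V1 by a short circuit (node 3 merges into node 0) — and find the resistance seen between A (node 2) and B (node 0).
Reduce the network between node 2 (A) and node 0 (B) by series/parallel combination:
  Rp1 = R1 ‖ R3 (parallel, both between nodes 0 and 1) = 1/(1/750 + 1/4.3) = 4.275 Ω
  Rs1 = R2 + Rp1 (series, joined only at node 1) = 7500 + 4.275 = 7504 Ω
  Rp2 = R4 ‖ Rs1 (parallel, both between nodes 0 and 2) = 1/(1/10 + 1/7504) = 9.987 Ω
R_th = 9.987 Ω
I_n = V_th/R_th = 0.00003793/9.987 = 0.000003798 A, and R_n = R_th = 9.987 Ω

Final answer: I_n = 3.798e-06 A, R_n = 9.987 Ω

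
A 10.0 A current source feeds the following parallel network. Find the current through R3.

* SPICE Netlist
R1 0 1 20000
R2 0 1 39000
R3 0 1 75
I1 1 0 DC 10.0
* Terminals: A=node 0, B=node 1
All resistors sit directly between nodes 0 and 1, so they are in parallel and share one voltage V; the full source current 10 A splits among them.
1/R_par = 1/20000 + 1/39000 + 1/75 = 0.01341 S  =>  R_par = 74.58 Ω
V = I × R_par = 10 × 74.58 = 745.8 V
I_R3 = V/R3 = 745.8/75 = 9.944 A

Final answer: 9.944 A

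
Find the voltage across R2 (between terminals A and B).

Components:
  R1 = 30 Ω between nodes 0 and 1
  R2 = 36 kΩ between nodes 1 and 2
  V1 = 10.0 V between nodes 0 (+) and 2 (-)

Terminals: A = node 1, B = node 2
R1 and R2 are in series across V1 (node 0 → node 1 → node 2), and the output A–B is taken across R2, so this is a voltage divider.
Series current: I = V1/(R1 + R2) = 10/(30 + 36000) = 10/36030 = 0.0002775 A
V_R2 = I × R2 = V1 × R2/(R1 + R2) = 10 × 36000/36030 = 9.992 V

Final answer: 9.992 V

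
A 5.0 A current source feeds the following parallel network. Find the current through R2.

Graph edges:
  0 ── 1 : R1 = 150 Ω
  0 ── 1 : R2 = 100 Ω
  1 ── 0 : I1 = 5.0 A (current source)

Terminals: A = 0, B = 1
All resistors sit directly between nodes 0 and 1, so they are in parallel and share one voltage V; the full source current 5 A splits among them.
1/R_par = 1/150 + 1/100 = 0.01667 S  =>  R_par = 60 Ω
V = I × R_par = 5 × 60 = 300 V
I_R2 = V/R2 = 300/100 = 3 A

Final answer: 3 A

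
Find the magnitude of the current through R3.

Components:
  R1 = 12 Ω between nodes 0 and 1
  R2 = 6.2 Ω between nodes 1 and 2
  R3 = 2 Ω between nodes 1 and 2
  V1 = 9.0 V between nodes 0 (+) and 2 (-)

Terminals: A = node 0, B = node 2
Nodal analysis, taking node 2 as the 0 V reference.
Source V1 fixes V_0 = 9 V.
KCL at each unknown node (sum of currents leaving = 0; resistances in Ω):
  Node 1: (V_1 - 9)/12 + (V_1 - 0)/6.2 + (V_1 - 0)/2 = 0
Collecting terms: 0.7446 × V_1 = 0.75  =>  V_1 = 1.007 V
I_R3 = (V_1 - V_2)/R3 = (1.007 - 0)/2 = 0.5036 A
|I_R3| = 0.5036 A

Final answer: |I_R3| = 0.5036 A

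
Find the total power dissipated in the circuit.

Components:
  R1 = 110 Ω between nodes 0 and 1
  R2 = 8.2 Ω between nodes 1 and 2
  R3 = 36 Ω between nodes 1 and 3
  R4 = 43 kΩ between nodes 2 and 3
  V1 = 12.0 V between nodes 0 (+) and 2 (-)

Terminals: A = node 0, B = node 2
Nodal analysis, taking node 2 as the 0 V reference.
Source V1 fixes V_0 = 12 V.
KCL at each unknown node (sum of currents leaving = 0; resistances in Ω):
  Node 1: (V_1 - 12)/110 + (V_1 - 0)/8.2 + (V_1 - V_3)/36 = 0
  Node 3: (V_3 - V_1)/36 + (V_3 - 0)/43000 = 0
Collecting terms (coefficients in siemens):
  0.1588·V_1 - 0.02778·V_3 = 0.1091
  0.0278·V_3 - 0.02778·V_1 = 0
Determinant D = (0.1588)(0.0278) - (-0.02778)(-0.02778) = 0.003644
V_1 = [(0.1091)(0.0278) - (-0.02778)(0)]/D = 0.8323 V
V_3 = [(0.1588)(0) - (0.1091)(-0.02778)]/D = 0.8316 V
Power in each resistor, P = (ΔV)²/R:
  P_R1 = (12 - 0.8323)²/110 = 1.134 W
  P_R2 = (0.8323 - 0)²/8.2 = 0.08449 W
  P_R3 = (0.8323 - 0.8316)²/36 = 0.00000001347 W
  P_R4 = (0 - 0.8316)²/43000 = 0.00001608 W
P_total = P_R1 + P_R2 + P_R3 + P_R4 = 1.218 W

Final answer: 1.218 W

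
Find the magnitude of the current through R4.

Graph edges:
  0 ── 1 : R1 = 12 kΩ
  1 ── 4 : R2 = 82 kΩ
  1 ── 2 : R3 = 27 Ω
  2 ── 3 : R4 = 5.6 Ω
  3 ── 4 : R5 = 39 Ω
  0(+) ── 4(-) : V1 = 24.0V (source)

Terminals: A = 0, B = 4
Nodal analysis, taking node 4 as the 0 V reference.
Source V1 fixes V_0 = 24 V.
KCL at each unknown node (sum of currents leaving = 0; resistances in Ω):
  Node 1: (V_1 - 24)/12000 + (V_1 - 0)/82000 + (V_1 - V_2)/27 = 0
  Node 2: (V_2 - V_1)/27 + (V_2 - V_3)/5.6 = 0
  Node 3: (V_3 - V_2)/5.6 + (V_3 - 0)/39 = 0
Collecting terms (coefficients in siemens):
  0.03713·V_1 - 0.03704·V_2 = 0.002
  0.2156·V_2 - 0.03704·V_1 - 0.1786·V_3 = 0
  0.2042·V_3 - 0.1786·V_2 = 0
Solving these 3 simultaneous equations (Gaussian elimination) gives:
  V_1 = 0.1422 V, V_2 = 0.08859 V, V_3 = 0.07747 V
I_R4 = (V_2 - V_3)/R4 = (0.08859 - 0.07747)/5.6 = 0.001986 A
|I_R4| = 0.001986 A

Final answer: |I_R4| = 0.001986 A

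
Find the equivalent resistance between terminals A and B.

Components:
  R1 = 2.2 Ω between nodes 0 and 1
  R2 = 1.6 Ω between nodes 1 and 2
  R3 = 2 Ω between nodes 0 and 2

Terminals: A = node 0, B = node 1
Reduce the network between node 0 (A) and node 1 (B) by series/parallel combination:
  Rs1 = R3 + R2 (series, joined only at node 2) = 2 + 1.6 = 3.6 Ω
  Rp1 = R1 ‖ Rs1 (parallel, both between nodes 0 and 1) = 1/(1/2.2 + 1/3.6) = 1.366 Ω
R_eq = 1.366 Ω

Final answer: 1.366 Ω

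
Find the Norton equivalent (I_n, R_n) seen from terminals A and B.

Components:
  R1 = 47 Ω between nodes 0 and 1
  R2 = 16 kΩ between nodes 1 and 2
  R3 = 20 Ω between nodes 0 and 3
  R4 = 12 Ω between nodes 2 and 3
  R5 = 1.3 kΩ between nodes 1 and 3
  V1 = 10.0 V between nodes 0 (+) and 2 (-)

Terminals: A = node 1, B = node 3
Find the Thévenin equivalent first; then I_n = V_th/R_th and R_n = R_th.
Step 1 — V_th is the open-circuit voltage V_A - V_B (nothing connected across the terminals).
Nodal analysis, taking node 2 as the 0 V reference.
Source V1 fixes V_0 = 10 V.
KCL at each unknown node (sum of currents leaving = 0; resistances in Ω):
  Node 1: (V_1 - 10)/47 + (V_1 - 0)/16000 + (V_1 - V_3)/1300 = 0
  Node 3: (V_3 - 10)/20 + (V_3 - 0)/12 + (V_3 - V_1)/1300 = 0
Collecting terms (coefficients in siemens):
  0.02211·V_1 - 0.0007692·V_3 = 0.2128
  0.1341·V_3 - 0.0007692·V_1 = 0.5
Determinant D = (0.02211)(0.1341) - (-0.0007692)(-0.0007692) = 0.002964
V_1 = [(0.2128)(0.1341) - (-0.0007692)(0.5)]/D = 9.755 V
V_3 = [(0.02211)(0.5) - (0.2128)(-0.0007692)]/D = 3.784 V
V_th = V_1 - V_3 = 9.755 - 3.784 = 5.971 V
Step 2 — R_th: zero the source — replace V1 by a short circuit (node 2 merges into node 0) — and find the resistance seen between A (node 1) and B (node 3).
Reduce the network between node 1 (A) and node 3 (B) by series/parallel combination:
  Rp1 = R1 ‖ R2 (parallel, both between nodes 0 and 1) = 1/(1/47 + 1/16000) = 46.86 Ω
  Rp2 = R3 ‖ R4 (parallel, both between nodes 0 and 3) = 1/(1/20 + 1/12) = 7.5 Ω
  Rs1 = Rp1 + Rp2 (series, joined only at node 0) = 46.86 + 7.5 = 54.36 Ω
  Rp3 = R5 ‖ Rs1 (parallel, both between nodes 1 and 3) = 1/(1/1300 + 1/54.36) = 52.18 Ω
R_th = 52.18 Ω
I_n = V_th/R_th = 5.971/52.18 = 0.1144 A, and R_n = R_th = 52.18 Ω

Final answer: I_n = 0.1144 A, R_n = 52.18 Ω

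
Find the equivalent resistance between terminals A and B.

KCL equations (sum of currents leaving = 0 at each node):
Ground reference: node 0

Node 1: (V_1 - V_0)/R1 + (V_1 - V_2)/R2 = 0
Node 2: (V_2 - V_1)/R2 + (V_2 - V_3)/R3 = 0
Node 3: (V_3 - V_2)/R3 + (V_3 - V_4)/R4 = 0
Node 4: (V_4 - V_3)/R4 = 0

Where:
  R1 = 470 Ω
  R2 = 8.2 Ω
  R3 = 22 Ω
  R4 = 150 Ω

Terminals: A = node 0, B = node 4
Reduce the network between node 0 (A) and node 4 (B) by series/parallel combination:
  Rs1 = R1 + R2 (series, joined only at node 1) = 470 + 8.2 = 478.2 Ω
  Rs2 = R3 + Rs1 (series, joined only at node 2) = 22 + 478.2 = 500.2 Ω
  Rs3 = R4 + Rs2 (series, joined only at node 3) = 150 + 500.2 = 650.2 Ω
R_eq = 650.2 Ω

Final answer: 650.2 Ω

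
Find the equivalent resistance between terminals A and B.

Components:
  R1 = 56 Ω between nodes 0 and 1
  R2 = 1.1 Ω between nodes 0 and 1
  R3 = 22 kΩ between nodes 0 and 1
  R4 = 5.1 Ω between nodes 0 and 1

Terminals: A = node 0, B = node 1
Reduce the network between node 0 (A) and node 1 (B) by series/parallel combination:
  Rp1 = R1 ‖ R2 ‖ R3 ‖ R4 (parallel, all between nodes 0 and 1) = 1/(1/56 + 1/1.1 + 1/22000 + 1/5.1) = 0.8904 Ω
R_eq = 0.8904 Ω

Final answer: 0.8904 Ω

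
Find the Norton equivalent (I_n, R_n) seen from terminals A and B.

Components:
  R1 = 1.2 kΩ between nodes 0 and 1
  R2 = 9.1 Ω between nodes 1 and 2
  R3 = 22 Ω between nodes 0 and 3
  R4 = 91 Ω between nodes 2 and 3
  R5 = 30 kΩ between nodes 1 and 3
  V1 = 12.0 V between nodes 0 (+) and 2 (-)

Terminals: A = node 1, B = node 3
Find the Thévenin equivalent first; then I_n = V_th/R_th and R_n = R_th.
Step 1 — V_th is the open-circuit voltage V_A - V_B (nothing connected across the terminals).
Nodal analysis, taking node 2 as the 0 V reference.
Source V1 fixes V_0 = 12 V.
KCL at each unknown node (sum of currents leaving = 0; resistances in Ω):
  Node 1: (V_1 - 12)/1200 + (V_1 - 0)/9.1 + (V_1 - V_3)/30000 = 0
  Node 3: (V_3 - 12)/22 + (V_3 - 0)/91 + (V_3 - V_1)/30000 = 0
Collecting terms (coefficients in siemens):
  0.1108·V_1 - 0.00003333·V_3 = 0.01
  0.05648·V_3 - 0.00003333·V_1 = 0.5455
Determinant D = (0.1108)(0.05648) - (-0.00003333)(-0.00003333) = 0.006255
V_1 = [(0.01)(0.05648) - (-0.00003333)(0.5455)]/D = 0.09319 V
V_3 = [(0.1108)(0.5455) - (0.01)(-0.00003333)]/D = 9.658 V
V_th = V_1 - V_3 = 0.09319 - 9.658 = -9.565 V
Step 2 — R_th: zero the source — replace V1 by a short circuit (node 2 merges into node 0) — and find the resistance seen between A (node 1) and B (node 3).
Reduce the network between node 1 (A) and node 3 (B) by series/parallel combination:
  Rp1 = R1 ‖ R2 (parallel, both between nodes 0 and 1) = 1/(1/1200 + 1/9.1) = 9.032 Ω
  Rp2 = R3 ‖ R4 (parallel, both between nodes 0 and 3) = 1/(1/22 + 1/91) = 17.72 Ω
  Rs1 = Rp1 + Rp2 (series, joined only at node 0) = 9.032 + 17.72 = 26.75 Ω
  Rp3 = R5 ‖ Rs1 (parallel, both between nodes 1 and 3) = 1/(1/30000 + 1/26.75) = 26.72 Ω
R_th = 26.72 Ω
I_n = V_th/R_th = -9.565/26.72 = -0.3579 A, and R_n = R_th = 26.72 Ω

Final answer: I_n = -0.3579 A, R_n = 26.72 Ω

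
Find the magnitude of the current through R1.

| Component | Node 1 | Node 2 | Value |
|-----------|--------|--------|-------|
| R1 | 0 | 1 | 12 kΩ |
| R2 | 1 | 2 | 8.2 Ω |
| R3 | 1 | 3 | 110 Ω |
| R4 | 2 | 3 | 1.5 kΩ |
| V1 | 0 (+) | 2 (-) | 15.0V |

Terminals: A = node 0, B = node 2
Nodal analysis, taking node 2 as the 0 V reference.
Source V1 fixes V_0 = 15 V.
KCL at each unknown node (sum of currents leaving = 0; resistances in Ω):
  Node 1: (V_1 - 15)/12000 + (V_1 - 0)/8.2 + (V_1 - V_3)/110 = 0
  Node 3: (V_3 - V_1)/110 + (V_3 - 0)/1500 = 0
Collecting terms (coefficients in siemens):
  0.1311·V_1 - 0.009091·V_3 = 0.00125
  0.009758·V_3 - 0.009091·V_1 = 0
Determinant D = (0.1311)(0.009758) - (-0.009091)(-0.009091) = 0.001197
V_1 = [(0.00125)(0.009758) - (-0.009091)(0)]/D = 0.01019 V
V_3 = [(0.1311)(0) - (0.00125)(-0.009091)]/D = 0.009495 V
I_R1 = (V_0 - V_1)/R1 = (15 - 0.01019)/12000 = 0.001249 A
|I_R1| = 0.001249 A

Final answer: |I_R1| = 0.001249 A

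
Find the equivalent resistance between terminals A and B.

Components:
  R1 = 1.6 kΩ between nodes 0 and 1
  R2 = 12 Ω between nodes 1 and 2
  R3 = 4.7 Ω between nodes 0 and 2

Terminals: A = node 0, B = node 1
Reduce the network between node 0 (A) and node 1 (B) by series/parallel combination:
  Rs1 = R3 + R2 (series, joined only at node 2) = 4.7 + 12 = 16.7 Ω
  Rp1 = R1 ‖ Rs1 (parallel, both between nodes 0 and 1) = 1/(1/1600 + 1/16.7) = 16.53 Ω
R_eq = 16.53 Ω

Final answer: 16.53 Ω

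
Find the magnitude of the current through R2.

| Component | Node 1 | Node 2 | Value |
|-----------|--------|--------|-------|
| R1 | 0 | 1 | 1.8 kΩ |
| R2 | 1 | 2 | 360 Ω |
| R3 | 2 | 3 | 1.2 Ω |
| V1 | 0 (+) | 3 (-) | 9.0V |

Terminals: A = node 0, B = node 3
Nodal analysis, taking node 3 as the 0 V reference.
Source V1 fixes V_0 = 9 V.
KCL at each unknown node (sum of currents leaving = 0; resistances in Ω):
  Node 1: (V_1 - 9)/1800 + (V_1 - V_2)/360 = 0
  Node 2: (V_2 - V_1)/360 + (V_2 - 0)/1.2 = 0
Collecting terms (coefficients in siemens):
  0.003333·V_1 - 0.002778·V_2 = 0.005
  0.8361·V_2 - 0.002778·V_1 = 0
Determinant D = (0.003333)(0.8361) - (-0.002778)(-0.002778) = 0.002779
V_1 = [(0.005)(0.8361) - (-0.002778)(0)]/D = 1.504 V
V_2 = [(0.003333)(0) - (0.005)(-0.002778)]/D = 0.004997 V
I_R2 = (V_1 - V_2)/R2 = (1.504 - 0.004997)/360 = 0.004164 A
|I_R2| = 0.004164 A

Final answer: |I_R2| = 0.004164 A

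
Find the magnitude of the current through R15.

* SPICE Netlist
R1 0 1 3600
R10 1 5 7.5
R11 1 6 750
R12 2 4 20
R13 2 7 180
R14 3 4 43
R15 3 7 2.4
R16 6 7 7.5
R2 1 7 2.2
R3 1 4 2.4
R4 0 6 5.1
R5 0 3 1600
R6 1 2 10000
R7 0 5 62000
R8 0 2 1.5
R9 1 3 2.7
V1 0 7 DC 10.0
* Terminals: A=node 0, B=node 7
Nodal analysis, taking node 7 as the 0 V reference.
Source V1 fixes V_0 = 10 V.
KCL at each unknown node (sum of currents leaving = 0; resistances in Ω):
  Node 1: (V_1 - 10)/3600 + (V_1 - 0)/2.2 + (V_1 - V_4)/2.4 + (V_1 - V_2)/10000 + (V_1 - V_3)/2.7 + (V_1 - V_5)/7.5 + (V_1 - V_6)/750 = 0
  Node 2: (V_2 - V_1)/10000 + (V_2 - 10)/1.5 + (V_2 - V_4)/20 + (V_2 - 0)/180 = 0
  Node 3: (V_3 - 10)/1600 + (V_3 - V_1)/2.7 + (V_3 - V_4)/43 + (V_3 - 0)/2.4 = 0
  Node 4: (V_4 - V_1)/2.4 + (V_4 - V_2)/20 + (V_4 - V_3)/43 = 0
  Node 5: (V_5 - 10)/62000 + (V_5 - V_1)/7.5 = 0
  Node 6: (V_6 - 10)/5.1 + (V_6 - V_1)/750 + (V_6 - 0)/7.5 = 0
Collecting terms (coefficients in siemens):
  1.377·V_1 - 0.0001·V_2 - 0.3704·V_3 - 0.4167·V_4 - 0.1333·V_5 - 0.001333·V_6 = 0.002778
  0.7223·V_2 - 0.0001·V_1 - 0.05·V_4 = 6.667
  0.8109·V_3 - 0.3704·V_1 - 0.02326·V_4 = 0.00625
  0.4899·V_4 - 0.4167·V_1 - 0.05·V_2 - 0.02326·V_3 = 0
  0.1333·V_5 - 0.1333·V_1 = 0.0001613
  0.3307·V_6 - 0.001333·V_1 = 1.961
Solving these 6 simultaneous equations (Gaussian elimination) gives:
  V_1 = 0.6024 V, V_2 = 9.332 V, V_3 = 0.3253 V, V_4 = 1.48 V
  V_5 = 0.6036 V, V_6 = 5.931 V
I_R15 = (V_3 - V_7)/R15 = (0.3253 - 0)/2.4 = 0.1355 A
|I_R15| = 0.1355 A

Final answer: |I_R15| = 0.1355 A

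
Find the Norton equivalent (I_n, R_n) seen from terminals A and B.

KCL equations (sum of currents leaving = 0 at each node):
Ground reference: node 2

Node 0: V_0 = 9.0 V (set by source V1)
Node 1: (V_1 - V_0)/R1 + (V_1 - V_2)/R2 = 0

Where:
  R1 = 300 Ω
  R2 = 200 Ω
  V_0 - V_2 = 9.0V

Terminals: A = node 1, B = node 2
Find the Thévenin equivalent first; then I_n = V_th/R_th and R_n = R_th.
Step 1 — V_th is the open-circuit voltage V_A - V_B (nothing connected across the terminals).
Nodal analysis, taking node 2 as the 0 V reference.
Source V1 fixes V_0 = 9 V.
KCL at each unknown node (sum of currents leaving = 0; resistances in Ω):
  Node 1: (V_1 - 9)/300 + (V_1 - 0)/200 = 0
Collecting terms: 0.008333 × V_1 = 0.03  =>  V_1 = 3.6 V
V_th = V_1 - V_2 = 3.6 - 0 = 3.6 V
Step 2 — R_th: zero the source — replace V1 by a short circuit (node 2 merges into node 0) — and find the resistance seen between A (node 1) and B (node 0).
Reduce the network between node 1 (A) and node 0 (B) by series/parallel combination:
  Rp1 = R1 ‖ R2 (parallel, both between nodes 0 and 1) = 1/(1/300 + 1/200) = 120 Ω
R_th = 120 Ω
I_n = V_th/R_th = 3.6/120 = 0.03 A, and R_n = R_th = 120 Ω

Final answer: I_n = 0.03 A, R_n = 120 Ω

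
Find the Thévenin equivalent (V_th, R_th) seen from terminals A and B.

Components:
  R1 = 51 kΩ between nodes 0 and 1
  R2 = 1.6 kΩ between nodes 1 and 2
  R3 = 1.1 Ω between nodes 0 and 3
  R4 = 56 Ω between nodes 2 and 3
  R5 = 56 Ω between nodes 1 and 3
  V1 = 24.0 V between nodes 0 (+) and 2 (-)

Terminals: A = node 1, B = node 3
Step 1 — V_th is the open-circuit voltage V_A - V_B (nothing connected across the terminals).
Nodal analysis, taking node 2 as the 0 V reference.
Source V1 fixes V_0 = 24 V.
KCL at each unknown node (sum of currents leaving = 0; resistances in Ω):
  Node 1: (V_1 - 24)/51000 + (V_1 - 0)/1600 + (V_1 - V_3)/56 = 0
  Node 3: (V_3 - 24)/1.1 + (V_3 - 0)/56 + (V_3 - V_1)/56 = 0
Collecting terms (coefficients in siemens):
  0.0185·V_1 - 0.01786·V_3 = 0.0004706
  0.9448·V_3 - 0.01786·V_1 = 21.82
Determinant D = (0.0185)(0.9448) - (-0.01786)(-0.01786) = 0.01716
V_1 = [(0.0004706)(0.9448) - (-0.01786)(21.82)]/D = 22.73 V
V_3 = [(0.0185)(21.82) - (0.0004706)(-0.01786)]/D = 23.52 V
V_th = V_1 - V_3 = 22.73 - 23.52 = -0.7941 V
Step 2 — R_th: zero the source — replace V1 by a short circuit (node 2 merges into node 0) — and find the resistance seen between A (node 1) and B (node 3).
Reduce the network between node 1 (A) and node 3 (B) by series/parallel combination:
  Rp1 = R1 ‖ R2 (parallel, both between nodes 0 and 1) = 1/(1/51000 + 1/1600) = 1551 Ω
  Rp2 = R3 ‖ R4 (parallel, both between nodes 0 and 3) = 1/(1/1.1 + 1/56) = 1.079 Ω
  Rs1 = Rp1 + Rp2 (series, joined only at node 0) = 1551 + 1.079 = 1552 Ω
  Rp3 = R5 ‖ Rs1 (parallel, both between nodes 1 and 3) = 1/(1/56 + 1/1552) = 54.05 Ω
R_th = 54.05 Ω

Final answer: V_th = -0.7941 V, R_th = 54.05 Ω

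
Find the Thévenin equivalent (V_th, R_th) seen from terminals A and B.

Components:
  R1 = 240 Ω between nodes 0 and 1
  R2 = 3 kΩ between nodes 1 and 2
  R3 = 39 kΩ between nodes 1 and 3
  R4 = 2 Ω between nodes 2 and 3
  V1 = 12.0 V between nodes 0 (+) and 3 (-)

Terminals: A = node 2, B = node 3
Step 1 — V_th is the open-circuit voltage V_A - V_B (nothing connected across the terminals).
Nodal analysis, taking node 3 as the 0 V reference.
Source V1 fixes V_0 = 12 V.
KCL at each unknown node (sum of currents leaving = 0; resistances in Ω):
  Node 1: (V_1 - 12)/240 + (V_1 - V_2)/3000 + (V_1 - 0)/39000 = 0
  Node 2: (V_2 - V_1)/3000 + (V_2 - 0)/2 = 0
Collecting terms (coefficients in siemens):
  0.004526·V_1 - 0.0003333·V_2 = 0.05
  0.5003·V_2 - 0.0003333·V_1 = 0
Determinant D = (0.004526)(0.5003) - (-0.0003333)(-0.0003333) = 0.002264
V_1 = [(0.05)(0.5003) - (-0.0003333)(0)]/D = 11.05 V
V_2 = [(0.004526)(0) - (0.05)(-0.0003333)]/D = 0.007361 V
V_th = V_2 - V_3 = 0.007361 - 0 = 0.007361 V
Step 2 — R_th: zero the source — replace V1 by a short circuit (node 3 merges into node 0) — and find the resistance seen between A (node 2) and B (node 0).
Reduce the network between node 2 (A) and node 0 (B) by series/parallel combination:
  Rp1 = R1 ‖ R3 (parallel, both between nodes 0 and 1) = 1/(1/240 + 1/39000) = 238.5 Ω
  Rs1 = R2 + Rp1 (series, joined only at node 1) = 3000 + 238.5 = 3239 Ω
  Rp2 = R4 ‖ Rs1 (parallel, both between nodes 0 and 2) = 1/(1/2 + 1/3239) = 1.999 Ω
R_th = 1.999 Ω

Final answer: V_th = 0.007361 V, R_th = 1.999 Ω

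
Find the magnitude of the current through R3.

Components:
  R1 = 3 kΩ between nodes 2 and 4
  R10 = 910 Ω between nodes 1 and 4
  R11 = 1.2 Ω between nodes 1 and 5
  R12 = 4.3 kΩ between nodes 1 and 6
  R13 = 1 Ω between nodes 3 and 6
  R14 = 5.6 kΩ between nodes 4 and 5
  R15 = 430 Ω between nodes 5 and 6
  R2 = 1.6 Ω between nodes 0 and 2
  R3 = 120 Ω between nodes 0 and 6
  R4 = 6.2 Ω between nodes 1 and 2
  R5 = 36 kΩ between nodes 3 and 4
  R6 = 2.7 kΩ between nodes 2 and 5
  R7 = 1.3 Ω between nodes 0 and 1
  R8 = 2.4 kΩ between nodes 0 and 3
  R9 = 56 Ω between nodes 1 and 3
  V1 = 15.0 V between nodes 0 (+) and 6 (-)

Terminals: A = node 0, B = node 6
Nodal analysis, taking node 6 as the 0 V reference.
Source V1 fixes V_0 = 15 V.
KCL at each unknown node (sum of currents leaving = 0; resistances in Ω):
  Node 1: (V_1 - V_2)/6.2 + (V_1 - 15)/1.3 + (V_1 - V_3)/56 + (V_1 - V_4)/910 + (V_1 - V_5)/1.2 + (V_1 - 0)/4300 = 0
  Node 2: (V_2 - V_4)/3000 + (V_2 - 15)/1.6 + (V_2 - V_1)/6.2 + (V_2 - V_5)/2700 = 0
  Node 3: (V_3 - V_4)/36000 + (V_3 - 15)/2400 + (V_3 - V_1)/56 + (V_3 - 0)/1 = 0
  Node 4: (V_4 - V_2)/3000 + (V_4 - V_3)/36000 + (V_4 - V_1)/910 + (V_4 - V_5)/5600 = 0
  Node 5: (V_5 - V_2)/2700 + (V_5 - V_1)/1.2 + (V_5 - V_4)/5600 + (V_5 - 0)/430 = 0
Collecting terms (coefficients in siemens):
  1.783·V_1 - 0.1613·V_2 - 0.01786·V_3 - 0.001099·V_4 - 0.8333·V_5 = 11.54
  0.787·V_2 - 0.1613·V_1 - 0.0003333·V_4 - 0.0003704·V_5 = 9.375
  1.018·V_3 - 0.01786·V_1 - 0.00002778·V_4 = 0.00625
  0.001639·V_4 - 0.001099·V_1 - 0.0003333·V_2 - 0.00002778·V_3 - 0.0001786·V_5 = 0
  0.8362·V_5 - 0.8333·V_1 - 0.0003704·V_2 - 0.0001786·V_4 = 0
Solving these 5 simultaneous equations (Gaussian elimination) gives:
  V_1 = 14.67 V, V_2 = 14.93 V, V_3 = 0.2638 V, V_4 = 14.48 V
  V_5 = 14.63 V
I_R3 = (V_0 - V_6)/R3 = (15 - 0)/120 = 0.125 A
|I_R3| = 0.125 A

Final answer: |I_R3| = 0.125 A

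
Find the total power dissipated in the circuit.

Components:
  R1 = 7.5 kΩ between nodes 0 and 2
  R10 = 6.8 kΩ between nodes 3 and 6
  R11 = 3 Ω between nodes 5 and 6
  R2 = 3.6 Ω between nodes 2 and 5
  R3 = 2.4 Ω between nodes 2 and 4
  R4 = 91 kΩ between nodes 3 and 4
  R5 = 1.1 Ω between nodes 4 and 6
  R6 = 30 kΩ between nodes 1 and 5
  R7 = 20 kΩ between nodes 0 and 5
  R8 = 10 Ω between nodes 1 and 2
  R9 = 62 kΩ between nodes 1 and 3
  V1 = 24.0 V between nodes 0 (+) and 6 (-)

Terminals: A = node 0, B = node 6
Nodal analysis, taking node 6 as the 0 V reference.
Source V1 fixes V_0 = 24 V.
KCL at each unknown node (sum of currents leaving = 0; resistances in Ω):
  Node 1: (V_1 - V_5)/30000 + (V_1 - V_2)/10 + (V_1 - V_3)/62000 = 0
  Node 2: (V_2 - 24)/7500 + (V_2 - V_5)/3.6 + (V_2 - V_4)/2.4 + (V_2 - V_1)/10 = 0
  Node 3: (V_3 - V_4)/91000 + (V_3 - V_1)/62000 + (V_3 - 0)/6800 = 0
  Node 4: (V_4 - V_2)/2.4 + (V_4 - V_3)/91000 + (V_4 - 0)/1.1 = 0
  Node 5: (V_5 - V_2)/3.6 + (V_5 - V_1)/30000 + (V_5 - 24)/20000 + (V_5 - 0)/3 = 0
Collecting terms (coefficients in siemens):
  0.1·V_1 - 0.1·V_2 - 0.00001613·V_3 - 0.00003333·V_5 = 0
  0.7946·V_2 - 0.1·V_1 - 0.4167·V_4 - 0.2778·V_5 = 0.0032
  0.0001742·V_3 - 0.00001613·V_1 - 0.00001099·V_4 = 0
  1.326·V_4 - 0.4167·V_2 - 0.00001099·V_3 = 0
  0.6112·V_5 - 0.00003333·V_1 - 0.2778·V_2 = 0.0012
Solving these 5 simultaneous equations (Gaussian elimination) gives:
  V_1 = 0.008561 V, V_2 = 0.008563 V, V_3 = 0.0009625 V, V_4 = 0.002691 V
  V_5 = 0.005856 V
Power in each resistor, P = (ΔV)²/R:
  P_R1 = (24 - 0.008563)²/7500 = 0.07675 W
  P_R2 = (0.008563 - 0.005856)²/3.6 = 0.000002036 W
  P_R3 = (0.008563 - 0.002691)²/2.4 = 0.00001437 W
  P_R4 = (0.0009625 - 0.002691)²/91000 = 0.00000000003284 W
  P_R5 = (0.002691 - 0)²/1.1 = 0.000006584 W
  P_R6 = (0.008561 - 0.005856)²/30000 = 0.000000000244 W
  P_R7 = (24 - 0.005856)²/20000 = 0.02879 W
  P_R8 = (0.008561 - 0.008563)²/10 = 0.0000000000004525 W
  P_R9 = (0.008561 - 0.0009625)²/62000 = 0.0000000009312 W
  P_R10 = (0.0009625 - 0)²/6800 = 0.0000000001362 W
  P_R11 = (0.005856 - 0)²/3 = 0.00001143 W
P_total = P_R1 + P_R2 + P_R3 + P_R4 + P_R5 + P_R6 + P_R7 + P_R8 + P_R9 + P_R10 + P_R11 = 0.1056 W

Final answer: 0.1056 W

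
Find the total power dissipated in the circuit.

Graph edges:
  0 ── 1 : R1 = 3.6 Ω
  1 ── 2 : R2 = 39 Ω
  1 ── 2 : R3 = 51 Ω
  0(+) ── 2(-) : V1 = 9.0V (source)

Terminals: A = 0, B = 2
Nodal analysis, taking node 2 as the 0 V reference.
Source V1 fixes V_0 = 9 V.
KCL at each unknown node (sum of currents leaving = 0; resistances in Ω):
  Node 1: (V_1 - 9)/3.6 + (V_1 - 0)/39 + (V_1 - 0)/51 = 0
Collecting terms: 0.323 × V_1 = 2.5  =>  V_1 = 7.739 V
Power in each resistor, P = (ΔV)²/R:
  P_R1 = (9 - 7.739)²/3.6 = 0.4415 W
  P_R2 = (7.739 - 0)²/39 = 1.536 W
  P_R3 = (7.739 - 0)²/51 = 1.174 W
P_total = P_R1 + P_R2 + P_R3 = 3.152 W

Final answer: 3.152 W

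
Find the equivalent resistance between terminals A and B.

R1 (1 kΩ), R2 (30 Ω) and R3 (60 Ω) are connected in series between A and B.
Reduce the network between node 0 (A) and node 3 (B) by series/parallel combination:
  Rs1 = R1 + R2 (series, joined only at node 1) = 1000 + 30 = 1030 Ω
  Rs2 = R3 + Rs1 (series, joined only at node 2) = 60 + 1030 = 1090 Ω
R_eq = 1.09 kΩ

Final answer: 1.09 kΩ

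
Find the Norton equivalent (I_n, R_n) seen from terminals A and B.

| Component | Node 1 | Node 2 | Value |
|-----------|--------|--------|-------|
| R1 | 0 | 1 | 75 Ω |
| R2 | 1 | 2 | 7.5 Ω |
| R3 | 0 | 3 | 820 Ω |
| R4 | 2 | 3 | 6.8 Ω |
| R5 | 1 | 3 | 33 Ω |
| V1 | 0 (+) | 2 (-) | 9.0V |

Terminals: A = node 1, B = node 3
Find the Thévenin equivalent first; then I_n = V_th/R_th and R_n = R_th.
Step 1 — V_th is the open-circuit voltage V_A - V_B (nothing connected across the terminals).
Nodal analysis, taking node 2 as the 0 V reference.
Source V1 fixes V_0 = 9 V.
KCL at each unknown node (sum of currents leaving = 0; resistances in Ω):
  Node 1: (V_1 - 9)/75 + (V_1 - 0)/7.5 + (V_1 - V_3)/33 = 0
  Node 3: (V_3 - 9)/820 + (V_3 - 0)/6.8 + (V_3 - V_1)/33 = 0
Collecting terms (coefficients in siemens):
  0.177·V_1 - 0.0303·V_3 = 0.12
  0.1786·V_3 - 0.0303·V_1 = 0.01098
Determinant D = (0.177)(0.1786) - (-0.0303)(-0.0303) = 0.03069
V_1 = [(0.12)(0.1786) - (-0.0303)(0.01098)]/D = 0.7092 V
V_3 = [(0.177)(0.01098) - (0.12)(-0.0303)]/D = 0.1818 V
V_th = V_1 - V_3 = 0.7092 - 0.1818 = 0.5274 V
Step 2 — R_th: zero the source — replace V1 by a short circuit (node 2 merges into node 0) — and find the resistance seen between A (node 1) and B (node 3).
Reduce the network between node 1 (A) and node 3 (B) by series/parallel combination:
  Rp1 = R1 ‖ R2 (parallel, both between nodes 0 and 1) = 1/(1/75 + 1/7.5) = 6.818 Ω
  Rp2 = R3 ‖ R4 (parallel, both between nodes 0 and 3) = 1/(1/820 + 1/6.8) = 6.744 Ω
  Rs1 = Rp1 + Rp2 (series, joined only at node 0) = 6.818 + 6.744 = 13.56 Ω
  Rp3 = R5 ‖ Rs1 (parallel, both between nodes 1 and 3) = 1/(1/33 + 1/13.56) = 9.612 Ω
R_th = 9.612 Ω
I_n = V_th/R_th = 0.5274/9.612 = 0.05487 A, and R_n = R_th = 9.612 Ω

Final answer: I_n = 0.05487 A, R_n = 9.612 Ω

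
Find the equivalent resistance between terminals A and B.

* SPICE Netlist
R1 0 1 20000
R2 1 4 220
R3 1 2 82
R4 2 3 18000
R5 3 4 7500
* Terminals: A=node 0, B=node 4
Reduce the network between node 0 (A) and node 4 (B) by series/parallel combination:
  Rs1 = R3 + R4 (series, joined only at node 2) = 82 + 18000 = 18080 Ω
  Rs2 = R5 + Rs1 (series, joined only at node 3) = 7500 + 18080 = 25580 Ω
  Rp1 = R2 ‖ Rs2 (parallel, both between nodes 1 and 4) = 1/(1/220 + 1/25580) = 218.1 Ω
  Rs3 = R1 + Rp1 (series, joined only at node 1) = 20000 + 218.1 = 20220 Ω
R_eq = 20.22 kΩ

Final answer: 20.22 kΩ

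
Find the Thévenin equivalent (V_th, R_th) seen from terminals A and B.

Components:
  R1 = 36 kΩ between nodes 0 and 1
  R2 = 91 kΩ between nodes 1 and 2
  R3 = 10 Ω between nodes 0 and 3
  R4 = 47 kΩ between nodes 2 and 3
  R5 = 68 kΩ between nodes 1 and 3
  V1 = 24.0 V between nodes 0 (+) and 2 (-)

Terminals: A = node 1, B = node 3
Step 1 — V_th is the open-circuit voltage V_A - V_B (nothing connected across the terminals).
Nodal analysis, taking node 2 as the 0 V reference.
Source V1 fixes V_0 = 24 V.
KCL at each unknown node (sum of currents leaving = 0; resistances in Ω):
  Node 1: (V_1 - 24)/36000 + (V_1 - 0)/91000 + (V_1 - V_3)/68000 = 0
  Node 3: (V_3 - 24)/10 + (V_3 - 0)/47000 + (V_3 - V_1)/68000 = 0
Collecting terms (coefficients in siemens):
  0.00005347·V_1 - 0.00001471·V_3 = 0.0006667
  0.1·V_3 - 0.00001471·V_1 = 2.4
Determinant D = (0.00005347)(0.1) - (-0.00001471)(-0.00001471) = 0.000005349
V_1 = [(0.0006667)(0.1) - (-0.00001471)(2.4)]/D = 19.07 V
V_3 = [(0.00005347)(2.4) - (0.0006667)(-0.00001471)]/D = 23.99 V
V_th = V_1 - V_3 = 19.07 - 23.99 = -4.928 V
Step 2 — R_th: zero the source — replace V1 by a short circuit (node 2 merges into node 0) — and find the resistance seen between A (node 1) and B (node 3).
Reduce the network between node 1 (A) and node 3 (B) by series/parallel combination:
  Rp1 = R1 ‖ R2 (parallel, both between nodes 0 and 1) = 1/(1/36000 + 1/91000) = 25800 Ω
  Rp2 = R3 ‖ R4 (parallel, both between nodes 0 and 3) = 1/(1/10 + 1/47000) = 9.998 Ω
  Rs1 = Rp1 + Rp2 (series, joined only at node 0) = 25800 + 9.998 = 25810 Ω
  Rp3 = R5 ‖ Rs1 (parallel, both between nodes 1 and 3) = 1/(1/68000 + 1/25810) = 18710 Ω
R_th = 18.71 kΩ

Final answer: V_th = -4.928 V, R_th = 18.71 kΩ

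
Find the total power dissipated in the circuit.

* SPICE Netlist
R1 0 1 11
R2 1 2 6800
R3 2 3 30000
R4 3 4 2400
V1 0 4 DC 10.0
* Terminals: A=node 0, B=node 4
Nodal analysis, taking node 4 as the 0 V reference.
Source V1 fixes V_0 = 10 V.
KCL at each unknown node (sum of currents leaving = 0; resistances in Ω):
  Node 1: (V_1 - 10)/11 + (V_1 - V_2)/6800 = 0
  Node 2: (V_2 - V_1)/6800 + (V_2 - V_3)/30000 = 0
  Node 3: (V_3 - V_2)/30000 + (V_3 - 0)/2400 = 0
Collecting terms (coefficients in siemens):
  0.09106·V_1 - 0.0001471·V_2 = 0.9091
  0.0001804·V_2 - 0.0001471·V_1 - 0.00003333·V_3 = 0
  0.00045·V_3 - 0.00003333·V_2 = 0
Solving these 3 simultaneous equations (Gaussian elimination) gives:
  V_1 = 9.997 V, V_2 = 8.263 V, V_3 = 0.6121 V
Power in each resistor, P = (ΔV)²/R:
  P_R1 = (10 - 9.997)²/11 = 0.0000007154 W
  P_R2 = (9.997 - 8.263)²/6800 = 0.0004423 W
  P_R3 = (8.263 - 0.6121)²/30000 = 0.001951 W
  P_R4 = (0.6121 - 0)²/2400 = 0.0001561 W
P_total = P_R1 + P_R2 + P_R3 + P_R4 = 0.00255 W

Final answer: 0.00255 W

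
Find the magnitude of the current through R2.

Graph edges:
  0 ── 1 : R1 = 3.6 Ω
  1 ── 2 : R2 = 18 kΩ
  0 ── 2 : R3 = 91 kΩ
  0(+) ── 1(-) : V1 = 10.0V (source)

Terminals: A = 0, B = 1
Nodal analysis, taking node 1 as the 0 V reference.
Source V1 fixes V_0 = 10 V.
KCL at each unknown node (sum of currents leaving = 0; resistances in Ω):
  Node 2: (V_2 - 0)/18000 + (V_2 - 10)/91000 = 0
Collecting terms: 0.00006654 × V_2 = 0.0001099  =>  V_2 = 1.651 V
I_R2 = (V_1 - V_2)/R2 = (0 - 1.651)/18000 = -0.00009174 A
|I_R2| = 0.00009174 A

Final answer: |I_R2| = 9.174e-05 A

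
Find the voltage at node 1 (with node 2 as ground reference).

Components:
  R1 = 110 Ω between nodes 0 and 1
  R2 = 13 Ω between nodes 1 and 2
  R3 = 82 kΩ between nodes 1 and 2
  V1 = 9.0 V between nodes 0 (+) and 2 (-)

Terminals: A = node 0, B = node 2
Nodal analysis, taking node 2 as the 0 V reference.
Source V1 fixes V_0 = 9 V.
KCL at each unknown node (sum of currents leaving = 0; resistances in Ω):
  Node 1: (V_1 - 9)/110 + (V_1 - 0)/13 + (V_1 - 0)/82000 = 0
Collecting terms: 0.08603 × V_1 = 0.08182  =>  V_1 = 0.9511 V
The requested potential is V_1 = 0.9511 V.

Final answer: V_1 = 0.9511 V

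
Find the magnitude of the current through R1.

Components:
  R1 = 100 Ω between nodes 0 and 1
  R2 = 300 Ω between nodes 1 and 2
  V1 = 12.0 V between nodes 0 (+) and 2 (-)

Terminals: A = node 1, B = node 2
Nodal analysis, taking node 2 as the 0 V reference.
Source V1 fixes V_0 = 12 V.
KCL at each unknown node (sum of currents leaving = 0; resistances in Ω):
  Node 1: (V_1 - 12)/100 + (V_1 - 0)/300 = 0
Collecting terms: 0.01333 × V_1 = 0.12  =>  V_1 = 9 V
I_R1 = (V_0 - V_1)/R1 = (12 - 9)/100 = 0.03 A
|I_R1| = 0.03 A

Final answer: |I_R1| = 0.03 A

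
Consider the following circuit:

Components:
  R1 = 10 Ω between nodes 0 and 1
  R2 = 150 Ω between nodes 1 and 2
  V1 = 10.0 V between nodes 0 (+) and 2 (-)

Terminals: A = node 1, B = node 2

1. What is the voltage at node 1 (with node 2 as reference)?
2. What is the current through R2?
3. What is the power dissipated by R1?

Nodal analysis, taking node 2 as the 0 V reference.
Source V1 fixes V_0 = 10 V.
KCL at each unknown node (sum of currents leaving = 0; resistances in Ω):
  Node 1: (V_1 - 10)/10 + (V_1 - 0)/150 = 0
Collecting terms: 0.1067 × V_1 = 1  =>  V_1 = 9.375 V
Part 1:
  Read off the nodal solution: V_1 = 9.375 V
Part 2:
  I_R2 = (V_1 - V_2)/R2 = (9.375 - 0)/150 = 0.0625 A
  Magnitude: I_R2 = 0.0625 A
Part 3:
  I_R1 = (V_0 - V_1)/R1 = (10 - 9.375)/10 = 0.0625 A
  P_R1 = I_R1² × R1 = (0.0625)² × 10 = 0.03906 W

Final answers:
1. V_1 = 9.375 V
2. I_R2 = 0.0625 A
3. P_R1 = 0.03906 W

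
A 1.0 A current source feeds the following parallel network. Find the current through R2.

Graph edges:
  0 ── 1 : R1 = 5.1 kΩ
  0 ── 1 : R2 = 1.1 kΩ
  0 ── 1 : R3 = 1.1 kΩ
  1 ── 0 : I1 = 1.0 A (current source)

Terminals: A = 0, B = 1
All resistors sit directly between nodes 0 and 1, so they are in parallel and share one voltage V; the full source current 1 A splits among them.
1/R_par = 1/5100 + 1/1100 + 1/1100 = 0.002014 S  =>  R_par = 496.5 Ω
V = I × R_par = 1 × 496.5 = 496.5 V
I_R2 = V/R2 = 496.5/1100 = 0.4513 A

Final answer: 0.4513 A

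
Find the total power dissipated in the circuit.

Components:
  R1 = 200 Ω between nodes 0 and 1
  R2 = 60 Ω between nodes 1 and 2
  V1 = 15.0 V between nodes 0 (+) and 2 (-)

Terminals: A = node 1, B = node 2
Nodal analysis, taking node 2 as the 0 V reference.
Source V1 fixes V_0 = 15 V.
KCL at each unknown node (sum of currents leaving = 0; resistances in Ω):
  Node 1: (V_1 - 15)/200 + (V_1 - 0)/60 = 0
Collecting terms: 0.02167 × V_1 = 0.075  =>  V_1 = 3.462 V
Power in each resistor, P = (ΔV)²/R:
  P_R1 = (15 - 3.462)²/200 = 0.6657 W
  P_R2 = (3.462 - 0)²/60 = 0.1997 W
P_total = P_R1 + P_R2 = 0.8654 W

Final answer: 0.8654 W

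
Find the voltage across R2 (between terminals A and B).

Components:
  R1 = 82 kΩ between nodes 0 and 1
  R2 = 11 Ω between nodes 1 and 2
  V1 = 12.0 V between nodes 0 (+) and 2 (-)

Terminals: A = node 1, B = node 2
R1 and R2 are in series across V1 (node 0 → node 1 → node 2), and the output A–B is taken across R2, so this is a voltage divider.
Series current: I = V1/(R1 + R2) = 12/(82000 + 11) = 12/82010 = 0.0001463 A
V_R2 = I × R2 = V1 × R2/(R1 + R2) = 12 × 11/82010 = 0.00161 V

Final answer: 0.00161 V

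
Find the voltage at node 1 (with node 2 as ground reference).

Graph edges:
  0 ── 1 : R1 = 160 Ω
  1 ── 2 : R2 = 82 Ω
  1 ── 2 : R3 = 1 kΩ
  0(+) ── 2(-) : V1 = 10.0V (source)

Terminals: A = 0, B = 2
Nodal analysis, taking node 2 as the 0 V reference.
Source V1 fixes V_0 = 10 V.
KCL at each unknown node (sum of currents leaving = 0; resistances in Ω):
  Node 1: (V_1 - 10)/160 + (V_1 - 0)/82 + (V_1 - 0)/1000 = 0
Collecting terms: 0.01945 × V_1 = 0.0625  =>  V_1 = 3.214 V
The requested potential is V_1 = 3.214 V.

Final answer: V_1 = 3.214 V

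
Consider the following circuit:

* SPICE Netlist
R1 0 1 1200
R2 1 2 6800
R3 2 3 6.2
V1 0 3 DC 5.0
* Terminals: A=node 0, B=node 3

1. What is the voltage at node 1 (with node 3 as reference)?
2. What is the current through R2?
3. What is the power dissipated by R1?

Nodal analysis, taking node 3 as the 0 V reference.
Source V1 fixes V_0 = 5 V.
KCL at each unknown node (sum of currents leaving = 0; resistances in Ω):
  Node 1: (V_1 - 5)/1200 + (V_1 - V_2)/6800 = 0
  Node 2: (V_2 - V_1)/6800 + (V_2 - 0)/6.2 = 0
Collecting terms (coefficients in siemens):
  0.0009804·V_1 - 0.0001471·V_2 = 0.004167
  0.1614·V_2 - 0.0001471·V_1 = 0
Determinant D = (0.0009804)(0.1614) - (-0.0001471)(-0.0001471) = 0.0001583
V_1 = [(0.004167)(0.1614) - (-0.0001471)(0)]/D = 4.251 V
V_2 = [(0.0009804)(0) - (0.004167)(-0.0001471)]/D = 0.003872 V
Part 1:
  Read off the nodal solution: V_1 = 4.251 V
Part 2:
  I_R2 = (V_1 - V_2)/R2 = (4.251 - 0.003872)/6800 = 0.0006245 A
  Magnitude: I_R2 = 0.0006245 A
Part 3:
  I_R1 = (V_0 - V_1)/R1 = (5 - 4.251)/1200 = 0.0006245 A
  P_R1 = I_R1² × R1 = (0.0006245)² × 1200 = 0.000468 W

Final answers:
1. V_1 = 4.251 V
2. I_R2 = 0.0006245 A
3. P_R1 = 0.000468 W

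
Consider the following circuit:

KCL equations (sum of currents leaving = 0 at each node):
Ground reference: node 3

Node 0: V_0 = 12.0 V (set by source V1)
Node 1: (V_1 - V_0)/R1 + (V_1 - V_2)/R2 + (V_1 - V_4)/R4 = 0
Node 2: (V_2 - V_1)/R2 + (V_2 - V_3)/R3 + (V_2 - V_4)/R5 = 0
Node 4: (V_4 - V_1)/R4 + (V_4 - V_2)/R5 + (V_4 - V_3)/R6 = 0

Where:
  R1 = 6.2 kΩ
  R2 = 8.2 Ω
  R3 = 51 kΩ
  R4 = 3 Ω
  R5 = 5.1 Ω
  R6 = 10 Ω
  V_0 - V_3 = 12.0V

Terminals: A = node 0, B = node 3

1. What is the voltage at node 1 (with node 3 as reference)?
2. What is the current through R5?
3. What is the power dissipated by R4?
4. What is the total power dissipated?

Nodal analysis, taking node 3 as the 0 V reference.
Source V1 fixes V_0 = 12 V.
KCL at each unknown node (sum of currents leaving = 0; resistances in Ω):
  Node 1: (V_1 - 12)/6200 + (V_1 - V_2)/8.2 + (V_1 - V_4)/3 = 0
  Node 2: (V_2 - V_1)/8.2 + (V_2 - 0)/51000 + (V_2 - V_4)/5.1 = 0
  Node 4: (V_4 - V_1)/3 + (V_4 - V_2)/5.1 + (V_4 - 0)/10 = 0
Collecting terms (coefficients in siemens):
  0.4554·V_1 - 0.122·V_2 - 0.3333·V_4 = 0.001935
  0.318·V_2 - 0.122·V_1 - 0.1961·V_4 = 0
  0.6294·V_4 - 0.3333·V_1 - 0.1961·V_2 = 0
Solving these 3 simultaneous equations (Gaussian elimination) gives:
  V_1 = 0.02404 V, V_2 = 0.02112 V, V_4 = 0.01931 V
Part 1:
  Read off the nodal solution: V_1 = 0.02404 V
Part 2:
  I_R5 = (V_2 - V_4)/R5 = (0.02112 - 0.01931)/5.1 = 0.0003552 A
  Magnitude: I_R5 = 0.0003552 A
Part 3:
  I_R4 = (V_1 - V_4)/R4 = (0.02404 - 0.01931)/3 = 0.001576 A
  P_R4 = I_R4² × R4 = (0.001576)² × 3 = 0.000007451 W
Part 4:
  Power in each resistor, P = (ΔV)²/R:
    P_R1 = (12 - 0.02404)²/6200 = 0.02313 W
    P_R2 = (0.02404 - 0.02112)²/8.2 = 0.000001037 W
    P_R3 = (0.02112 - 0)²/51000 = 0.000000008749 W
    P_R4 = (0.02404 - 0.01931)²/3 = 0.000007451 W
    P_R5 = (0.02112 - 0.01931)²/5.1 = 0.0000006435 W
    P_R6 = (0 - 0.01931)²/10 = 0.0000373 W
  P_total = P_R1 + P_R2 + P_R3 + P_R4 + P_R5 + P_R6 = 0.02318 W

Final answers:
1. V_1 = 0.02404 V
2. I_R5 = 0.0003552 A
3. P_R4 = 7.451e-06 W
4. P_total = 0.02318 W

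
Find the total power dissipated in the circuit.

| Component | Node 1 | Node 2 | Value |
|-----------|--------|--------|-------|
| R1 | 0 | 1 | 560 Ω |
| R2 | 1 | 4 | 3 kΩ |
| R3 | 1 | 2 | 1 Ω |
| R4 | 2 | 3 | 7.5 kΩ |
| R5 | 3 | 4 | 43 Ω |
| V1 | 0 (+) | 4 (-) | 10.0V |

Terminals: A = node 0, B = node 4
Nodal analysis, taking node 4 as the 0 V reference.
Source V1 fixes V_0 = 10 V.
KCL at each unknown node (sum of currents leaving = 0; resistances in Ω):
  Node 1: (V_1 - 10)/560 + (V_1 - 0)/3000 + (V_1 - V_2)/1 = 0
  Node 2: (V_2 - V_1)/1 + (V_2 - V_3)/7500 = 0
  Node 3: (V_3 - V_2)/7500 + (V_3 - 0)/43 = 0
Collecting terms (coefficients in siemens):
  1.002·V_1 - 1·V_2 = 0.01786
  1·V_2 - 1·V_1 - 0.0001333·V_3 = 0
  0.02339·V_3 - 0.0001333·V_2 = 0
Solving these 3 simultaneous equations (Gaussian elimination) gives:
  V_1 = 7.931 V, V_2 = 7.93 V, V_3 = 0.04521 V
Power in each resistor, P = (ΔV)²/R:
  P_R1 = (10 - 7.931)²/560 = 0.007645 W
  P_R2 = (7.931 - 0)²/3000 = 0.02097 W
  P_R3 = (7.931 - 7.93)²/1 = 0.000001105 W
  P_R4 = (7.93 - 0.04521)²/7500 = 0.008289 W
  P_R5 = (0.04521 - 0)²/43 = 0.00004752 W
P_total = P_R1 + P_R2 + P_R3 + P_R4 + P_R5 = 0.03695 W

Final answer: 0.03695 W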